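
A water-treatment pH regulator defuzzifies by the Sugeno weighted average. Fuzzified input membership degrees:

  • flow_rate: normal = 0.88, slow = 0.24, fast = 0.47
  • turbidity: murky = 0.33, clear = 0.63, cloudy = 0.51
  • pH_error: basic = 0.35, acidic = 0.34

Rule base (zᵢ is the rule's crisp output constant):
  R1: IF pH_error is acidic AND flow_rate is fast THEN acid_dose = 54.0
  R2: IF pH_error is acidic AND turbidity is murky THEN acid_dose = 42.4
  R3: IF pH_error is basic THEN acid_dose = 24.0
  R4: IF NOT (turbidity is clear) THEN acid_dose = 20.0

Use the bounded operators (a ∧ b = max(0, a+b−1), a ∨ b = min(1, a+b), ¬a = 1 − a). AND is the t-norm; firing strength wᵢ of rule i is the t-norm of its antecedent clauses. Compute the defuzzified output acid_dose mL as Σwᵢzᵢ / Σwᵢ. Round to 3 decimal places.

21.944

R1 (z=54.0): acidic=0.34, fast=0.47; AND[max(0, a+b−1)] → w = 0.00
R2 (z=42.4): acidic=0.34, murky=0.33; AND[max(0, a+b−1)] → w = 0.00
R3 (z=24.0): basic=0.35 → w = 0.35
R4 (z=20.0): ¬clear=1−0.63=0.37 → w = 0.37
Weighted average = (0.00·54.0 + 0.00·42.4 + 0.35·24.0 + 0.37·20.0) / (0.00 + 0.00 + 0.35 + 0.37)
  = 15.8000 / 0.7200 = 21.944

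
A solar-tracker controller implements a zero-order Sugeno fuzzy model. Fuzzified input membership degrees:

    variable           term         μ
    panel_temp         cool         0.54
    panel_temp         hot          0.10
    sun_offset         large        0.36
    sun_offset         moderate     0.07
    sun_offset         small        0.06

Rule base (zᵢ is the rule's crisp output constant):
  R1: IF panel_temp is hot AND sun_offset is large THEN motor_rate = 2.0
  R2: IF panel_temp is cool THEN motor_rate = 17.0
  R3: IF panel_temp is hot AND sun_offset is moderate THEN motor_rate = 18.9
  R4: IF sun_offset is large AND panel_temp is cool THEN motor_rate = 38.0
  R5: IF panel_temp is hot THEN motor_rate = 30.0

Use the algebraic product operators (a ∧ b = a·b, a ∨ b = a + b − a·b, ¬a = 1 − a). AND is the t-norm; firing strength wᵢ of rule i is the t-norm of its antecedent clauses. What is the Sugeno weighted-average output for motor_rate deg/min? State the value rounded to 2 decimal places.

R1 (z=2.0): hot=0.10, large=0.36; AND[a·b] → w = 0.0360
R2 (z=17.0): cool=0.54 → w = 0.5400
R3 (z=18.9): hot=0.10, moderate=0.07; AND[a·b] → w = 0.0070
R4 (z=38.0): large=0.36, cool=0.54; AND[a·b] → w = 0.1944
R5 (z=30.0): hot=0.10 → w = 0.1000
Weighted average = (0.0360·2.0 + 0.5400·17.0 + 0.0070·18.9 + 0.1944·38.0 + 0.1000·30.0) / (0.0360 + 0.5400 + 0.0070 + 0.1944 + 0.1000)
  = 19.7715 / 0.8774 = 22.53

22.53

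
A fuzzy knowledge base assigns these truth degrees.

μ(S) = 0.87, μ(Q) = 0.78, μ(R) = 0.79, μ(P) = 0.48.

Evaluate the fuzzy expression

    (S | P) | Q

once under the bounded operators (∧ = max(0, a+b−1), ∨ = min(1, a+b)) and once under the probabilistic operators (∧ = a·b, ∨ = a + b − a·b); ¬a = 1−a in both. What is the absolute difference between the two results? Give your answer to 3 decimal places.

0.015

Under bounded:
  S | P = min(1, a+b) on (0.87, 0.48) = 1.00
  (S | P) | Q = min(1, a+b) on (1.00, 0.78) = 1.00
  → value = 1.0000
Under probabilistic:
  S | P = a + b − a·b on (0.8700, 0.4800) = 0.9324
  (S | P) | Q = a + b − a·b on (0.9324, 0.7800) = 0.9851
  → value = 0.9851
|1.0000 − 0.9851| = 0.015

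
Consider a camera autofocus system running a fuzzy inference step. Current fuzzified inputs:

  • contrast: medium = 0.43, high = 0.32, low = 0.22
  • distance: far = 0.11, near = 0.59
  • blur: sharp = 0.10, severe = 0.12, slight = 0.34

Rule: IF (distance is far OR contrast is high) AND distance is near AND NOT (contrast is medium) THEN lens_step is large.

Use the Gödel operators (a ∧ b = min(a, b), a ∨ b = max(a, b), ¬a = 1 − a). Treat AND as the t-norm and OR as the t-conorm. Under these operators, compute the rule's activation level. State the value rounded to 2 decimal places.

0.32

firing strength: (far=0.11 OR high=0.32) = 0.32; AND[min(a, b)] with near=0.59, ¬medium=1−0.43=0.57 → w = 0.32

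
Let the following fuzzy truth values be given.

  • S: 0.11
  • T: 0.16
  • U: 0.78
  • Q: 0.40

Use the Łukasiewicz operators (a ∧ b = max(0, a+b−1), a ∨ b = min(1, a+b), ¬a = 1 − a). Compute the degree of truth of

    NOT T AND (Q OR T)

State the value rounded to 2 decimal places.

NOT T = 1 − 0.16 = 0.84
Q OR T = min(1, a+b) on (0.40, 0.16) = 0.56
NOT T AND (Q OR T) = max(0, a+b−1) on (0.84, 0.56) = 0.40

0.40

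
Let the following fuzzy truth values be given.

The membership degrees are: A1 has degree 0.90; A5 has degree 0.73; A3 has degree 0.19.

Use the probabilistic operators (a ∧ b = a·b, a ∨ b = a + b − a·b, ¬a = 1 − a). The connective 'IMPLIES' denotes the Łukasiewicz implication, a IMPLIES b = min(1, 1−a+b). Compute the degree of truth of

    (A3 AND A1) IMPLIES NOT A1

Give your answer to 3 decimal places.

A3 AND A1 = a·b on (0.1900, 0.9000) = 0.1710
NOT A1 = 1 − 0.9000 = 0.1000
(A3 AND A1) IMPLIES NOT A1  [Łukasiewicz: min(1, 1−a+b)] with a=0.1710, b=0.1000 → 0.9290

0.929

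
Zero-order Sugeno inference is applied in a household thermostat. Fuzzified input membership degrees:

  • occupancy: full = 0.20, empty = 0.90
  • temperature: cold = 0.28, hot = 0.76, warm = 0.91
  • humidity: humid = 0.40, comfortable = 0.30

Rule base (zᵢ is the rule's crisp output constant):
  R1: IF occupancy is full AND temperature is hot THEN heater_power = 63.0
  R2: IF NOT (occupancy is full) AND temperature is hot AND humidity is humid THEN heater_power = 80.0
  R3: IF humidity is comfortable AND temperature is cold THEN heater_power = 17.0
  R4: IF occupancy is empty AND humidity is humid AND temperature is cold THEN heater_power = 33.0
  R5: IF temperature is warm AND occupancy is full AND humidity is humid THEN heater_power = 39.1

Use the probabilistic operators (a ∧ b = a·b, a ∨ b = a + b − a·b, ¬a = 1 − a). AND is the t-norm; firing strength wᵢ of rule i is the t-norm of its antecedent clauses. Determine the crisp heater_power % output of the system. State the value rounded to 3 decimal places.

56.117

R1 (z=63.0): full=0.20, hot=0.76; AND[a·b] → w = 0.1520
R2 (z=80.0): ¬full=1−0.20=0.80, hot=0.76, humid=0.40; AND[a·b] → w = 0.2432
R3 (z=17.0): comfortable=0.30, cold=0.28; AND[a·b] → w = 0.0840
R4 (z=33.0): empty=0.90, humid=0.40, cold=0.28; AND[a·b] → w = 0.1008
R5 (z=39.1): warm=0.91, full=0.20, humid=0.40; AND[a·b] → w = 0.0728
Weighted average = (0.1520·63.0 + 0.2432·80.0 + 0.0840·17.0 + 0.1008·33.0 + 0.0728·39.1) / (0.1520 + 0.2432 + 0.0840 + 0.1008 + 0.0728)
  = 36.6329 / 0.6528 = 56.117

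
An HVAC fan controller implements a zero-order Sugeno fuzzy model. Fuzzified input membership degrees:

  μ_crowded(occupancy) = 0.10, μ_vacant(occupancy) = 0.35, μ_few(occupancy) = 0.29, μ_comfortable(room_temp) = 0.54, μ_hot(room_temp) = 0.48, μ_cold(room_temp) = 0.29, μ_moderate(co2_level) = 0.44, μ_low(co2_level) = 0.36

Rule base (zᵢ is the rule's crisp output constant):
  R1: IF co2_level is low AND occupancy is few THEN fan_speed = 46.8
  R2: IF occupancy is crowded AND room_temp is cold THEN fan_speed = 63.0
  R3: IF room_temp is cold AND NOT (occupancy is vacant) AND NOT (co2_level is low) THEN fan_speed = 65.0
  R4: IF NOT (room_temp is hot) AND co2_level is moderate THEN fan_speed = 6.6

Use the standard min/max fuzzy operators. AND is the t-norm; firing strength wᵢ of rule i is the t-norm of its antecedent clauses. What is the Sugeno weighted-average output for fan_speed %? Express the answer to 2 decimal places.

R1 (z=46.8): low=0.36, few=0.29; AND[min(a, b)] → w = 0.29
R2 (z=63.0): crowded=0.10, cold=0.29; AND[min(a, b)] → w = 0.10
R3 (z=65.0): cold=0.29, ¬vacant=1−0.35=0.65, ¬low=1−0.36=0.64; AND[min(a, b)] → w = 0.29
R4 (z=6.6): ¬hot=1−0.48=0.52, moderate=0.44; AND[min(a, b)] → w = 0.44
Weighted average = (0.29·46.8 + 0.10·63.0 + 0.29·65.0 + 0.44·6.6) / (0.29 + 0.10 + 0.29 + 0.44)
  = 41.6260 / 1.1200 = 37.17

37.17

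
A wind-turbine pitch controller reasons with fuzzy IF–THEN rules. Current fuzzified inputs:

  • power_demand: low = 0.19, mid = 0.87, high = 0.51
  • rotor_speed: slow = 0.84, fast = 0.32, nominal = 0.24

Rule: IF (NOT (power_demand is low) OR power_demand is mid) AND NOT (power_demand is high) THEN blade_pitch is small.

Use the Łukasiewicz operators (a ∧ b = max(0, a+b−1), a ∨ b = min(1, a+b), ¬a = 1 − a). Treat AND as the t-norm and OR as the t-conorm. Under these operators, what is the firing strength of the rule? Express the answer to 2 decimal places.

firing strength: (¬low=1−0.19=0.81 OR mid=0.87) = 1.00; AND[max(0, a+b−1)] with ¬high=1−0.51=0.49 → w = 0.49

0.49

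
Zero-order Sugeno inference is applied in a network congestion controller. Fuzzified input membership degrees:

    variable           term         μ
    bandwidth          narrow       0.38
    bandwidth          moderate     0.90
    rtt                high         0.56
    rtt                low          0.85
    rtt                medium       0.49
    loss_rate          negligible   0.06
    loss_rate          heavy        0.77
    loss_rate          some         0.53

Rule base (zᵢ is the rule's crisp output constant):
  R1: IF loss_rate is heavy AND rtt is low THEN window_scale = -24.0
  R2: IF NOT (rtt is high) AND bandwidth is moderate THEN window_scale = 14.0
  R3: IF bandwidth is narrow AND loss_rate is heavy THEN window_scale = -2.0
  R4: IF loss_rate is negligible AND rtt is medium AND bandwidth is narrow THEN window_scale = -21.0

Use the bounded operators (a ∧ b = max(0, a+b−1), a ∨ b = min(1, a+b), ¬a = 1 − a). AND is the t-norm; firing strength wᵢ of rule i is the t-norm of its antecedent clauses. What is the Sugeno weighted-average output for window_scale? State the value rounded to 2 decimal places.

-9.39

R1 (z=-24.0): heavy=0.77, low=0.85; AND[max(0, a+b−1)] → w = 0.62
R2 (z=14.0): ¬high=1−0.56=0.44, moderate=0.90; AND[max(0, a+b−1)] → w = 0.34
R3 (z=-2.0): narrow=0.38, heavy=0.77; AND[max(0, a+b−1)] → w = 0.15
R4 (z=-21.0): negligible=0.06, medium=0.49, narrow=0.38; AND[max(0, a+b−1)] → w = 0.00
Weighted average = (0.62·-24.0 + 0.34·14.0 + 0.15·-2.0 + 0.00·-21.0) / (0.62 + 0.34 + 0.15 + 0.00)
  = -10.4200 / 1.1100 = -9.39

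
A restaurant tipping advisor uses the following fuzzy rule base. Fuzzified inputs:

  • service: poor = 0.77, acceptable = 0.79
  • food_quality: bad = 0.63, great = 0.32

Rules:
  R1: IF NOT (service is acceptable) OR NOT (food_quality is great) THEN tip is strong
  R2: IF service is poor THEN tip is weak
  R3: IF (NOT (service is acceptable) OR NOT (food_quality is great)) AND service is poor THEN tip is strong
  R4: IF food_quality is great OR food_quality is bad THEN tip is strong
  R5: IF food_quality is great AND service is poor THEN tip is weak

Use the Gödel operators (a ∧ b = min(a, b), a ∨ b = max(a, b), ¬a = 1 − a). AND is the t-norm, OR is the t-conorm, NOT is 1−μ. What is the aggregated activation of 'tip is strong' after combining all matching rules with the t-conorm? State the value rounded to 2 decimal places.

0.68

R1: ¬acceptable=1−0.79=0.21, ¬great=1−0.32=0.68; OR[max(a, b)] → w = 0.68
R2: poor=0.77 → w = 0.77
R3: (¬acceptable=1−0.79=0.21 OR ¬great=1−0.32=0.68) = 0.68; AND[min(a, b)] with poor=0.77 → w = 0.68
R4: great=0.32, bad=0.63; OR[max(a, b)] → w = 0.63
R5: great=0.32, poor=0.77; AND[min(a, b)] → w = 0.32
Rules with consequent 'strong': {R1, R3, R4} → strengths 0.68, 0.68, 0.63
Aggregate via t-conorm [max(a, b)]: 0.68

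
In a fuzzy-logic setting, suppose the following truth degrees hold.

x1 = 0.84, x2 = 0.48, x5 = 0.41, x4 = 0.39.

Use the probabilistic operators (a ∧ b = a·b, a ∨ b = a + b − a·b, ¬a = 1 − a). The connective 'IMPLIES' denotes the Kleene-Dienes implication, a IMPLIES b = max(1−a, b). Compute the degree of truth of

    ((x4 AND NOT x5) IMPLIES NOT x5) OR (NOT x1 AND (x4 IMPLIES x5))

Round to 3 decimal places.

NOT x5 = 1 − 0.4100 = 0.5900
x4 AND NOT x5 = a·b on (0.3900, 0.5900) = 0.2301
NOT x5 = 1 − 0.4100 = 0.5900
(x4 AND NOT x5) IMPLIES NOT x5  [Kleene-Dienes: max(1−a, b)] with a=0.2301, b=0.5900 → 0.7699
NOT x1 = 1 − 0.8400 = 0.1600
x4 IMPLIES x5  [Kleene-Dienes: max(1−a, b)] with a=0.3900, b=0.4100 → 0.6100
NOT x1 AND (x4 IMPLIES x5) = a·b on (0.1600, 0.6100) = 0.0976
((x4 AND NOT x5) IMPLIES NOT x5) OR (NOT x1 AND (x4 IMPLIES x5)) = a + b − a·b on (0.7699, 0.0976) = 0.7924

0.792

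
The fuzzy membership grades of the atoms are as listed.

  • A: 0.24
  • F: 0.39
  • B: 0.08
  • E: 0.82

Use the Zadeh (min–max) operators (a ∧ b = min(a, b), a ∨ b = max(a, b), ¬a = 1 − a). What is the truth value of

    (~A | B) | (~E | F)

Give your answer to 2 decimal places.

0.76

~A = 1 − 0.24 = 0.76
~A | B = max(a, b) on (0.76, 0.08) = 0.76
~E = 1 − 0.82 = 0.18
~E | F = max(a, b) on (0.18, 0.39) = 0.39
(~A | B) | (~E | F) = max(a, b) on (0.76, 0.39) = 0.76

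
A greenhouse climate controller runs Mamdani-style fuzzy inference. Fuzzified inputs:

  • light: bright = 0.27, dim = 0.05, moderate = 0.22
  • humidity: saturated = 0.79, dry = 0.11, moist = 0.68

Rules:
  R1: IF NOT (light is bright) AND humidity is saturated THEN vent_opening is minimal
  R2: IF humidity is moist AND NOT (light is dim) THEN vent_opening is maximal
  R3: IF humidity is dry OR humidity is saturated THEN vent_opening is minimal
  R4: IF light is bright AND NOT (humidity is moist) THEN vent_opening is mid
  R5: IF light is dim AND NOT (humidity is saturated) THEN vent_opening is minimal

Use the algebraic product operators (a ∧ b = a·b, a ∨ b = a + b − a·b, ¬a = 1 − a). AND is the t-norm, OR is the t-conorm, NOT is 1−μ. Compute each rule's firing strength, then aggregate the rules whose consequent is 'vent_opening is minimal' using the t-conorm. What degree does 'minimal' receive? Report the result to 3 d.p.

0.922

R1: ¬bright=1−0.27=0.73, saturated=0.79; AND[a·b] → w = 0.5767
R2: moist=0.68, ¬dim=1−0.05=0.95; AND[a·b] → w = 0.6460
R3: dry=0.11, saturated=0.79; OR[a + b − a·b] → w = 0.8131
R4: bright=0.27, ¬moist=1−0.68=0.32; AND[a·b] → w = 0.0864
R5: dim=0.05, ¬saturated=1−0.79=0.21; AND[a·b] → w = 0.0105
Rules with consequent 'minimal': {R1, R3, R5} → strengths 0.5767, 0.8131, 0.0105
Aggregate via t-conorm [a + b − a·b]: 0.9217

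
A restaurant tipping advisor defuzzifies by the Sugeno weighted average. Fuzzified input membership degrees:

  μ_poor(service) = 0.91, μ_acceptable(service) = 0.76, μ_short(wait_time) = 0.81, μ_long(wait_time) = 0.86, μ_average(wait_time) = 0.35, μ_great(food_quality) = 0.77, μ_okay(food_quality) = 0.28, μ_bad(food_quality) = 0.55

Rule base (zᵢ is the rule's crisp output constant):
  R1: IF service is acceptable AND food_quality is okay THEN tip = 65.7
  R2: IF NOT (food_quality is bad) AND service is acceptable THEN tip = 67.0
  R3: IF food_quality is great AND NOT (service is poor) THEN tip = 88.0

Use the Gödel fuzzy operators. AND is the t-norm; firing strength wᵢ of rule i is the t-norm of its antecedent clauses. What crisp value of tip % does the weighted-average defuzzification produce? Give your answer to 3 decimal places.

68.861

R1 (z=65.7): acceptable=0.76, okay=0.28; AND[min(a, b)] → w = 0.28
R2 (z=67.0): ¬bad=1−0.55=0.45, acceptable=0.76; AND[min(a, b)] → w = 0.45
R3 (z=88.0): great=0.77, ¬poor=1−0.91=0.09; AND[min(a, b)] → w = 0.09
Weighted average = (0.28·65.7 + 0.45·67.0 + 0.09·88.0) / (0.28 + 0.45 + 0.09)
  = 56.4660 / 0.8200 = 68.861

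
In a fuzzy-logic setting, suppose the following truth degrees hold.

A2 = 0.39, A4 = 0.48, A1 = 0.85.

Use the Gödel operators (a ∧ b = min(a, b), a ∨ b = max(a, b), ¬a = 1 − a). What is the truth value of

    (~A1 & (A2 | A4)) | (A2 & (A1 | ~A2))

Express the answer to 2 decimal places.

~A1 = 1 − 0.85 = 0.15
A2 | A4 = max(a, b) on (0.39, 0.48) = 0.48
~A1 & (A2 | A4) = min(a, b) on (0.15, 0.48) = 0.15
~A2 = 1 − 0.39 = 0.61
A1 | ~A2 = max(a, b) on (0.85, 0.61) = 0.85
A2 & (A1 | ~A2) = min(a, b) on (0.39, 0.85) = 0.39
(~A1 & (A2 | A4)) | (A2 & (A1 | ~A2)) = max(a, b) on (0.15, 0.39) = 0.39

0.39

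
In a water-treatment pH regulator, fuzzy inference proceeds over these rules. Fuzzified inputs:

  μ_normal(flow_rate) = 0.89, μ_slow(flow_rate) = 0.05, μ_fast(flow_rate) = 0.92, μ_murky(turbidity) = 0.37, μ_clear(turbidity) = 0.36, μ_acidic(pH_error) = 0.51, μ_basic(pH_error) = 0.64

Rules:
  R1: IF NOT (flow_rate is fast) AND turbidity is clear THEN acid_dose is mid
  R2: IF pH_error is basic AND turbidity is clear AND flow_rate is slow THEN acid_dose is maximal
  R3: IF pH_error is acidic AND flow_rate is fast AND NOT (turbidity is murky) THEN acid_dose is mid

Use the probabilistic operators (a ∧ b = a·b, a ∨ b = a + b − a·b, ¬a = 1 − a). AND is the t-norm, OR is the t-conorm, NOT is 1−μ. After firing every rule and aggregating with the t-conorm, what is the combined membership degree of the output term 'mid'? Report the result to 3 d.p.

0.316

R1: ¬fast=1−0.92=0.08, clear=0.36; AND[a·b] → w = 0.0288
R2: basic=0.64, clear=0.36, slow=0.05; AND[a·b] → w = 0.0115
R3: acidic=0.51, fast=0.92, ¬murky=1−0.37=0.63; AND[a·b] → w = 0.2956
Rules with consequent 'mid': {R1, R3} → strengths 0.0288, 0.2956
Aggregate via t-conorm [a + b − a·b]: 0.3159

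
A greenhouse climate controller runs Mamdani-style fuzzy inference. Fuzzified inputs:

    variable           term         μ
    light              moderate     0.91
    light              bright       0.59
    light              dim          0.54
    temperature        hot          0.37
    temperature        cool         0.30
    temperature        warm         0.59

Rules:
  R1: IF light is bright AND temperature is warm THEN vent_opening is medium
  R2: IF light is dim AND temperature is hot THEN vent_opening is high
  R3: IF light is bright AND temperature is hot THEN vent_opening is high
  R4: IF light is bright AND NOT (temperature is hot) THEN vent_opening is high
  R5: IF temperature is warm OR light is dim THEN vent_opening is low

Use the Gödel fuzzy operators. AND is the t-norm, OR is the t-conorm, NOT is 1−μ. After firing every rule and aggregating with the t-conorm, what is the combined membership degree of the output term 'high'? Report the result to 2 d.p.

0.59

R1: bright=0.59, warm=0.59; AND[min(a, b)] → w = 0.59
R2: dim=0.54, hot=0.37; AND[min(a, b)] → w = 0.37
R3: bright=0.59, hot=0.37; AND[min(a, b)] → w = 0.37
R4: bright=0.59, ¬hot=1−0.37=0.63; AND[min(a, b)] → w = 0.59
R5: warm=0.59, dim=0.54; OR[max(a, b)] → w = 0.59
Rules with consequent 'high': {R2, R3, R4} → strengths 0.37, 0.37, 0.59
Aggregate via t-conorm [max(a, b)]: 0.59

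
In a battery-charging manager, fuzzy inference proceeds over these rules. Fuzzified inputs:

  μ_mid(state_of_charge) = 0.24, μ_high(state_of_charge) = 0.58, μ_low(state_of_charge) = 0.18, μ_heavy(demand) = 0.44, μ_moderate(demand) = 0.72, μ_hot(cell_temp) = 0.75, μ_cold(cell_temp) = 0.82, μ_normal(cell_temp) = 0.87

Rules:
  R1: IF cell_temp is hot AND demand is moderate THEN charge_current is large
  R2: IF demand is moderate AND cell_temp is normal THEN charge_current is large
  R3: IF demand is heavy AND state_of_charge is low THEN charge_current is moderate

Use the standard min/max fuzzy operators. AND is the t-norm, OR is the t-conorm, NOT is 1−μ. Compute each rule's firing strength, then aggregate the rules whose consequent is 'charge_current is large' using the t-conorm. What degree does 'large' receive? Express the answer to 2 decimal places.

R1: hot=0.75, moderate=0.72; AND[min(a, b)] → w = 0.72
R2: moderate=0.72, normal=0.87; AND[min(a, b)] → w = 0.72
R3: heavy=0.44, low=0.18; AND[min(a, b)] → w = 0.18
Rules with consequent 'large': {R1, R2} → strengths 0.72, 0.72
Aggregate via t-conorm [max(a, b)]: 0.72

0.72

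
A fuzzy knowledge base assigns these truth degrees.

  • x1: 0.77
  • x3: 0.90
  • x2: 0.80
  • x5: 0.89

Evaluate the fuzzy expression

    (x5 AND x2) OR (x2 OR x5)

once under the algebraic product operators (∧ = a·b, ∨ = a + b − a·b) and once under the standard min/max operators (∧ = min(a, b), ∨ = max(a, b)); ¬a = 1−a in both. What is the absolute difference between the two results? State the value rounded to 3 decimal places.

0.104

Under algebraic product:
  x5 AND x2 = a·b on (0.8900, 0.8000) = 0.7120
  x2 OR x5 = a + b − a·b on (0.8000, 0.8900) = 0.9780
  (x5 AND x2) OR (x2 OR x5) = a + b − a·b on (0.7120, 0.9780) = 0.9937
  → value = 0.9937
Under standard min/max:
  x5 AND x2 = min(a, b) on (0.89, 0.80) = 0.80
  x2 OR x5 = max(a, b) on (0.80, 0.89) = 0.89
  (x5 AND x2) OR (x2 OR x5) = max(a, b) on (0.80, 0.89) = 0.89
  → value = 0.8900
|0.9937 − 0.8900| = 0.104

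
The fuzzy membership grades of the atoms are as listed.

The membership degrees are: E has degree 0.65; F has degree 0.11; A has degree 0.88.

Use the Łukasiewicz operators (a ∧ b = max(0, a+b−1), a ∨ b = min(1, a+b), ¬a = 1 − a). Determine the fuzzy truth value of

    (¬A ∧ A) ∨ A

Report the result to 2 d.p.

0.88

¬A = 1 − 0.88 = 0.12
¬A ∧ A = max(0, a+b−1) on (0.12, 0.88) = 0.00
(¬A ∧ A) ∨ A = min(1, a+b) on (0.00, 0.88) = 0.88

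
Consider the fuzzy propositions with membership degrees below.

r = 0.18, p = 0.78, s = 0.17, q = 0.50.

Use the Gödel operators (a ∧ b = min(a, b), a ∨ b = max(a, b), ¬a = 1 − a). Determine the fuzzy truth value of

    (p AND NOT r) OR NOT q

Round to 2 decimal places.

NOT r = 1 − 0.18 = 0.82
p AND NOT r = min(a, b) on (0.78, 0.82) = 0.78
NOT q = 1 − 0.50 = 0.50
(p AND NOT r) OR NOT q = max(a, b) on (0.78, 0.50) = 0.78

0.78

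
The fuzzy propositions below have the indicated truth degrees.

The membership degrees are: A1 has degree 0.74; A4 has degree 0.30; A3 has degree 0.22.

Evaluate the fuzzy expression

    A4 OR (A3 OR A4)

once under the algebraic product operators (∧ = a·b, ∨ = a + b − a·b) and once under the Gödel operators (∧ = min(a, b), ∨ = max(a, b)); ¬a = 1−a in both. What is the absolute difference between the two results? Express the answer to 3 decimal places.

0.318

Under algebraic product:
  A3 OR A4 = a + b − a·b on (0.2200, 0.3000) = 0.4540
  A4 OR (A3 OR A4) = a + b − a·b on (0.3000, 0.4540) = 0.6178
  → value = 0.6178
Under Gödel:
  A3 OR A4 = max(a, b) on (0.22, 0.30) = 0.30
  A4 OR (A3 OR A4) = max(a, b) on (0.30, 0.30) = 0.30
  → value = 0.3000
|0.6178 − 0.3000| = 0.318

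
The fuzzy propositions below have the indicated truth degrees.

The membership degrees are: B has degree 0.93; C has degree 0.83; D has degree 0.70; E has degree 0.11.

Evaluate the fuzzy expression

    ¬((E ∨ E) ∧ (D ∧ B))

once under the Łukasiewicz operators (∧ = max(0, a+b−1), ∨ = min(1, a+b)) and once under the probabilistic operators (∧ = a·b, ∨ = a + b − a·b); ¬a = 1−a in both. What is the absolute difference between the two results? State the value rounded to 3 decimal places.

Under Łukasiewicz:
  E ∨ E = min(1, a+b) on (0.11, 0.11) = 0.22
  D ∧ B = max(0, a+b−1) on (0.70, 0.93) = 0.63
  (E ∨ E) ∧ (D ∧ B) = max(0, a+b−1) on (0.22, 0.63) = 0.00
  ¬((E ∨ E) ∧ (D ∧ B)) = 1 − 0.00 = 1.00
  → value = 1.0000
Under probabilistic:
  E ∨ E = a + b − a·b on (0.1100, 0.1100) = 0.2079
  D ∧ B = a·b on (0.7000, 0.9300) = 0.6510
  (E ∨ E) ∧ (D ∧ B) = a·b on (0.2079, 0.6510) = 0.1353
  ¬((E ∨ E) ∧ (D ∧ B)) = 1 − 0.1353 = 0.8647
  → value = 0.8647
|1.0000 − 0.8647| = 0.135

0.135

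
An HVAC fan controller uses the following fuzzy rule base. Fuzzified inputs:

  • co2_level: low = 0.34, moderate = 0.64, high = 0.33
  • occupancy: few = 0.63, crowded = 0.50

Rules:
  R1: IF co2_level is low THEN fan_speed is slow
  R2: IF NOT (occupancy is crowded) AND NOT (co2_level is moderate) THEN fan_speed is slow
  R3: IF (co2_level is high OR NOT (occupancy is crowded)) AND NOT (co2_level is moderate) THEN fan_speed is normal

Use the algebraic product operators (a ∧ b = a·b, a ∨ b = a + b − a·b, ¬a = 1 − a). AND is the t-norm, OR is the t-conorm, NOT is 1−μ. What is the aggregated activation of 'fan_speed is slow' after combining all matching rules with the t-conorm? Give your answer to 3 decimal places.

R1: low=0.34 → w = 0.3400
R2: ¬crowded=1−0.50=0.50, ¬moderate=1−0.64=0.36; AND[a·b] → w = 0.1800
R3: (high=0.33 OR ¬crowded=1−0.50=0.50) = 0.6650; AND[a·b] with ¬moderate=1−0.64=0.36 → w = 0.2394
Rules with consequent 'slow': {R1, R2} → strengths 0.3400, 0.1800
Aggregate via t-conorm [a + b − a·b]: 0.4588

0.459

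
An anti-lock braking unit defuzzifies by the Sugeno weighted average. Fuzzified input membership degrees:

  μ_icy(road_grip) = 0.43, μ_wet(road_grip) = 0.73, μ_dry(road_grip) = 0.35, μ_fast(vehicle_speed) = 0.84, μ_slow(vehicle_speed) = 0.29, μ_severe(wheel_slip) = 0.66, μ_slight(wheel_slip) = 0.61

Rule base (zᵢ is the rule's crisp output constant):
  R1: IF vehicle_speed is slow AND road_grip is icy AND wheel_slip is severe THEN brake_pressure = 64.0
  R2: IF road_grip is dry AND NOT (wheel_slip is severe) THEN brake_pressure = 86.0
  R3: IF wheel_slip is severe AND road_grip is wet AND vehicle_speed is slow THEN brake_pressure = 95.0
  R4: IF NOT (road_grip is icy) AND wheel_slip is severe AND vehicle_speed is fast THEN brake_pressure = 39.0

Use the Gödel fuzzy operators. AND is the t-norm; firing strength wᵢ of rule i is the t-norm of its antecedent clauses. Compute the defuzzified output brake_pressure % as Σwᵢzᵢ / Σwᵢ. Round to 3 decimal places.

R1 (z=64.0): slow=0.29, icy=0.43, severe=0.66; AND[min(a, b)] → w = 0.29
R2 (z=86.0): dry=0.35, ¬severe=1−0.66=0.34; AND[min(a, b)] → w = 0.34
R3 (z=95.0): severe=0.66, wet=0.73, slow=0.29; AND[min(a, b)] → w = 0.29
R4 (z=39.0): ¬icy=1−0.43=0.57, severe=0.66, fast=0.84; AND[min(a, b)] → w = 0.57
Weighted average = (0.29·64.0 + 0.34·86.0 + 0.29·95.0 + 0.57·39.0) / (0.29 + 0.34 + 0.29 + 0.57)
  = 97.5800 / 1.4900 = 65.490

65.490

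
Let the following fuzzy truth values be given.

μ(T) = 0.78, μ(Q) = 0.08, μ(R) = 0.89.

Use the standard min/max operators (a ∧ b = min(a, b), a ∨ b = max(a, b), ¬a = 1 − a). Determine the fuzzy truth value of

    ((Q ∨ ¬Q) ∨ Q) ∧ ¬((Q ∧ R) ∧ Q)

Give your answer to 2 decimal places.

¬Q = 1 − 0.08 = 0.92
Q ∨ ¬Q = max(a, b) on (0.08, 0.92) = 0.92
(Q ∨ ¬Q) ∨ Q = max(a, b) on (0.92, 0.08) = 0.92
Q ∧ R = min(a, b) on (0.08, 0.89) = 0.08
(Q ∧ R) ∧ Q = min(a, b) on (0.08, 0.08) = 0.08
¬((Q ∧ R) ∧ Q) = 1 − 0.08 = 0.92
((Q ∨ ¬Q) ∨ Q) ∧ ¬((Q ∧ R) ∧ Q) = min(a, b) on (0.92, 0.92) = 0.92

0.92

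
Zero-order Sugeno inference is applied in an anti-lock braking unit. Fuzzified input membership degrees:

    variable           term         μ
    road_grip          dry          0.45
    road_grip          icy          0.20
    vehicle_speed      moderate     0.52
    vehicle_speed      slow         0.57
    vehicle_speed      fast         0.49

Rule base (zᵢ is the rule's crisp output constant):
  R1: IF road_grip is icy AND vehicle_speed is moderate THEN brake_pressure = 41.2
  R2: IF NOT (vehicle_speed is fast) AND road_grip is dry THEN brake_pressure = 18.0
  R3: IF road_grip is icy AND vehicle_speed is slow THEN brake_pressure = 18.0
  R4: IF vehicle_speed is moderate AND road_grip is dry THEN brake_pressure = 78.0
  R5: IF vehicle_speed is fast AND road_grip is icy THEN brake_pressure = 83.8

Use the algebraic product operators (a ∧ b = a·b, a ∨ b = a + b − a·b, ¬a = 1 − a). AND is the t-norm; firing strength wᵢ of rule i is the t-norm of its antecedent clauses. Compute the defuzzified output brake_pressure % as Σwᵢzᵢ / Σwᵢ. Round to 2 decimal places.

R1 (z=41.2): icy=0.20, moderate=0.52; AND[a·b] → w = 0.1040
R2 (z=18.0): ¬fast=1−0.49=0.51, dry=0.45; AND[a·b] → w = 0.2295
R3 (z=18.0): icy=0.20, slow=0.57; AND[a·b] → w = 0.1140
R4 (z=78.0): moderate=0.52, dry=0.45; AND[a·b] → w = 0.2340
R5 (z=83.8): fast=0.49, icy=0.20; AND[a·b] → w = 0.0980
Weighted average = (0.1040·41.2 + 0.2295·18.0 + 0.1140·18.0 + 0.2340·78.0 + 0.0980·83.8) / (0.1040 + 0.2295 + 0.1140 + 0.2340 + 0.0980)
  = 36.9322 / 0.7795 = 47.38

47.38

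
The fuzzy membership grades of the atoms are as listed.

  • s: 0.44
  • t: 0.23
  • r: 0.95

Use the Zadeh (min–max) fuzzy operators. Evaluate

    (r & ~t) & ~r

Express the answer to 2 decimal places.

0.05

~t = 1 − 0.23 = 0.77
r & ~t = min(a, b) on (0.95, 0.77) = 0.77
~r = 1 − 0.95 = 0.05
(r & ~t) & ~r = min(a, b) on (0.77, 0.05) = 0.05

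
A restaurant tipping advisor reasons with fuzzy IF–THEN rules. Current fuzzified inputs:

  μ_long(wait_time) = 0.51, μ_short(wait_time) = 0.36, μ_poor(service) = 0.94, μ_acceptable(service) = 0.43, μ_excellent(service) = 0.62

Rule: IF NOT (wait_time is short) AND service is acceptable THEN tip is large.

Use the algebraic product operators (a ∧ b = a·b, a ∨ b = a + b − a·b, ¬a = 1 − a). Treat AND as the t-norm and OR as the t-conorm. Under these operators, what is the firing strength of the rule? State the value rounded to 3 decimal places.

0.275

firing strength: ¬short=1−0.36=0.64, acceptable=0.43; AND[a·b] → w = 0.2752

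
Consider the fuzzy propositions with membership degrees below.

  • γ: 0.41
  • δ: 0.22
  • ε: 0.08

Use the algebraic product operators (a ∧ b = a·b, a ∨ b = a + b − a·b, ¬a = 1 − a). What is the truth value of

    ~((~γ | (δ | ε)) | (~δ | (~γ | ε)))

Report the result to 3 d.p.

~γ = 1 − 0.4100 = 0.5900
δ | ε = a + b − a·b on (0.2200, 0.0800) = 0.2824
~γ | (δ | ε) = a + b − a·b on (0.5900, 0.2824) = 0.7058
~δ = 1 − 0.2200 = 0.7800
~γ = 1 − 0.4100 = 0.5900
~γ | ε = a + b − a·b on (0.5900, 0.0800) = 0.6228
~δ | (~γ | ε) = a + b − a·b on (0.7800, 0.6228) = 0.9170
(~γ | (δ | ε)) | (~δ | (~γ | ε)) = a + b − a·b on (0.7058, 0.9170) = 0.9756
~((~γ | (δ | ε)) | (~δ | (~γ | ε))) = 1 − 0.9756 = 0.0244

0.024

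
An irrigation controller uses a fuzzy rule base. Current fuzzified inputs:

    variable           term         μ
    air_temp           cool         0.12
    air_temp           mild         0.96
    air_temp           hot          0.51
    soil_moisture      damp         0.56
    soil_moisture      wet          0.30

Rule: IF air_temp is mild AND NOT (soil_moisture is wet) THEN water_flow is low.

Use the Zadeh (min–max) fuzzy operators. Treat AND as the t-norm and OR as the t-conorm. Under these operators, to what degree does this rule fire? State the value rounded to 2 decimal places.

firing strength: mild=0.96, ¬wet=1−0.30=0.70; AND[min(a, b)] → w = 0.70

0.70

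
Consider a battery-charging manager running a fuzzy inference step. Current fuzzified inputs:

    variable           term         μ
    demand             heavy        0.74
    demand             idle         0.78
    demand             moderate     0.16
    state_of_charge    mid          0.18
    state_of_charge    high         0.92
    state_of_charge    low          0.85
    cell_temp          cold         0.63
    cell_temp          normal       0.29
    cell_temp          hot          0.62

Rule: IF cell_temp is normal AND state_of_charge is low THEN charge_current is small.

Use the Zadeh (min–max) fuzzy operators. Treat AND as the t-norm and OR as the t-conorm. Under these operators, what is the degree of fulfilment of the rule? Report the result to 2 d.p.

firing strength: normal=0.29, low=0.85; AND[min(a, b)] → w = 0.29

0.29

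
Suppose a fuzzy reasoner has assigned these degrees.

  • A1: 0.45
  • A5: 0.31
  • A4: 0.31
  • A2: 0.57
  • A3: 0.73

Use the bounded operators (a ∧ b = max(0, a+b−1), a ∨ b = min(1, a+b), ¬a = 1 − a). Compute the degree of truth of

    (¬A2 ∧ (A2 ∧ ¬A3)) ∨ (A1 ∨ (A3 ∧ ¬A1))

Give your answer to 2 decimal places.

0.73

¬A2 = 1 − 0.57 = 0.43
¬A3 = 1 − 0.73 = 0.27
A2 ∧ ¬A3 = max(0, a+b−1) on (0.57, 0.27) = 0.00
¬A2 ∧ (A2 ∧ ¬A3) = max(0, a+b−1) on (0.43, 0.00) = 0.00
¬A1 = 1 − 0.45 = 0.55
A3 ∧ ¬A1 = max(0, a+b−1) on (0.73, 0.55) = 0.28
A1 ∨ (A3 ∧ ¬A1) = min(1, a+b) on (0.45, 0.28) = 0.73
(¬A2 ∧ (A2 ∧ ¬A3)) ∨ (A1 ∨ (A3 ∧ ¬A1)) = min(1, a+b) on (0.00, 0.73) = 0.73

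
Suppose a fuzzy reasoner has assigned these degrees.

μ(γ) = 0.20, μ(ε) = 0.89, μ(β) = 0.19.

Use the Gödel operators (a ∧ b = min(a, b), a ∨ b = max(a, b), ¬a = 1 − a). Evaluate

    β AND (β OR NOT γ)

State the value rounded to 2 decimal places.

NOT γ = 1 − 0.20 = 0.80
β OR NOT γ = max(a, b) on (0.19, 0.80) = 0.80
β AND (β OR NOT γ) = min(a, b) on (0.19, 0.80) = 0.19

0.19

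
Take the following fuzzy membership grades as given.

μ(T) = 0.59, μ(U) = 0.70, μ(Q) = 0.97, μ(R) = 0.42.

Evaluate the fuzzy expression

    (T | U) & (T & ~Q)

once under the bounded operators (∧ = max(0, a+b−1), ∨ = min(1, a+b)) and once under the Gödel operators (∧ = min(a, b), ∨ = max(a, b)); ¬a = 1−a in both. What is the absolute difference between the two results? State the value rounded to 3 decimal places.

0.030

Under bounded:
  T | U = min(1, a+b) on (0.59, 0.70) = 1.00
  ~Q = 1 − 0.97 = 0.03
  T & ~Q = max(0, a+b−1) on (0.59, 0.03) = 0.00
  (T | U) & (T & ~Q) = max(0, a+b−1) on (1.00, 0.00) = 0.00
  → value = 0.0000
Under Gödel:
  T | U = max(a, b) on (0.59, 0.70) = 0.70
  ~Q = 1 − 0.97 = 0.03
  T & ~Q = min(a, b) on (0.59, 0.03) = 0.03
  (T | U) & (T & ~Q) = min(a, b) on (0.70, 0.03) = 0.03
  → value = 0.0300
|0.0000 − 0.0300| = 0.030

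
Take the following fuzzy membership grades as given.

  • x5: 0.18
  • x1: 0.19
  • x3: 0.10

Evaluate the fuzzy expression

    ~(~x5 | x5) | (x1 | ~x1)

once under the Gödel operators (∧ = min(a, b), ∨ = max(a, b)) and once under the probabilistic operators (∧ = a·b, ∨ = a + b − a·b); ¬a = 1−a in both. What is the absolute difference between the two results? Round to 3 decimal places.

0.059

Under Gödel:
  ~x5 = 1 − 0.18 = 0.82
  ~x5 | x5 = max(a, b) on (0.82, 0.18) = 0.82
  ~(~x5 | x5) = 1 − 0.82 = 0.18
  ~x1 = 1 − 0.19 = 0.81
  x1 | ~x1 = max(a, b) on (0.19, 0.81) = 0.81
  ~(~x5 | x5) | (x1 | ~x1) = max(a, b) on (0.18, 0.81) = 0.81
  → value = 0.8100
Under probabilistic:
  ~x5 = 1 − 0.1800 = 0.8200
  ~x5 | x5 = a + b − a·b on (0.8200, 0.1800) = 0.8524
  ~(~x5 | x5) = 1 − 0.8524 = 0.1476
  ~x1 = 1 − 0.1900 = 0.8100
  x1 | ~x1 = a + b − a·b on (0.1900, 0.8100) = 0.8461
  ~(~x5 | x5) | (x1 | ~x1) = a + b − a·b on (0.1476, 0.8461) = 0.8688
  → value = 0.8688
|0.8100 − 0.8688| = 0.059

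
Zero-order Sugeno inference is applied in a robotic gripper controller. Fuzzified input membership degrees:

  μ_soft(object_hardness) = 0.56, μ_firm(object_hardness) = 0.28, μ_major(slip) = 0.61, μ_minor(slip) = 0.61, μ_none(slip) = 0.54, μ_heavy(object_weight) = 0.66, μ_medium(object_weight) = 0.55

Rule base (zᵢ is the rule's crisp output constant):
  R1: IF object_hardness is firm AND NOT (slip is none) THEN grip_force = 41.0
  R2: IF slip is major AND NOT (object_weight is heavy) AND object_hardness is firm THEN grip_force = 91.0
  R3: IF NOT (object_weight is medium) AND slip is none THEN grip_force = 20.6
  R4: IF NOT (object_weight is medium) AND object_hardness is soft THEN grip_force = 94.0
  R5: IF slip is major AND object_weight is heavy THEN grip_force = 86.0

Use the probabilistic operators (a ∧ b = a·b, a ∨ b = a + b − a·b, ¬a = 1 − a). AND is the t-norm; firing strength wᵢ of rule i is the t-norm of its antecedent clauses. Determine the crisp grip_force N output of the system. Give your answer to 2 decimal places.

68.13

R1 (z=41.0): firm=0.28, ¬none=1−0.54=0.46; AND[a·b] → w = 0.1288
R2 (z=91.0): major=0.61, ¬heavy=1−0.66=0.34, firm=0.28; AND[a·b] → w = 0.0581
R3 (z=20.6): ¬medium=1−0.55=0.45, none=0.54; AND[a·b] → w = 0.2430
R4 (z=94.0): ¬medium=1−0.55=0.45, soft=0.56; AND[a·b] → w = 0.2520
R5 (z=86.0): major=0.61, heavy=0.66; AND[a·b] → w = 0.4026
Weighted average = (0.1288·41.0 + 0.0581·91.0 + 0.2430·20.6 + 0.2520·94.0 + 0.4026·86.0) / (0.1288 + 0.0581 + 0.2430 + 0.2520 + 0.4026)
  = 73.8828 / 1.0845 = 68.13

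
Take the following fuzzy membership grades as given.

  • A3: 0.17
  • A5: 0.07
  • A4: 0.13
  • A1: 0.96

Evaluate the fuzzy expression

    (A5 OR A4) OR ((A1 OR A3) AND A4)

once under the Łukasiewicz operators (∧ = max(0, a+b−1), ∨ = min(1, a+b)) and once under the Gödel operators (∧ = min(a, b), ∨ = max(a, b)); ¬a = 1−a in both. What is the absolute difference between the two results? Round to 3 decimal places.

Under Łukasiewicz:
  A5 OR A4 = min(1, a+b) on (0.07, 0.13) = 0.20
  A1 OR A3 = min(1, a+b) on (0.96, 0.17) = 1.00
  (A1 OR A3) AND A4 = max(0, a+b−1) on (1.00, 0.13) = 0.13
  (A5 OR A4) OR ((A1 OR A3) AND A4) = min(1, a+b) on (0.20, 0.13) = 0.33
  → value = 0.3300
Under Gödel:
  A5 OR A4 = max(a, b) on (0.07, 0.13) = 0.13
  A1 OR A3 = max(a, b) on (0.96, 0.17) = 0.96
  (A1 OR A3) AND A4 = min(a, b) on (0.96, 0.13) = 0.13
  (A5 OR A4) OR ((A1 OR A3) AND A4) = max(a, b) on (0.13, 0.13) = 0.13
  → value = 0.1300
|0.3300 − 0.1300| = 0.200

0.200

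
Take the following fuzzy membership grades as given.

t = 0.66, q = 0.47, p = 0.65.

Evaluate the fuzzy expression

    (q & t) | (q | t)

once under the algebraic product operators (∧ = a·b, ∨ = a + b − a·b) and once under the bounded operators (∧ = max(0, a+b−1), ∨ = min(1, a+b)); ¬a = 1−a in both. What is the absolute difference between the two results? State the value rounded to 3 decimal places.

Under algebraic product:
  q & t = a·b on (0.4700, 0.6600) = 0.3102
  q | t = a + b − a·b on (0.4700, 0.6600) = 0.8198
  (q & t) | (q | t) = a + b − a·b on (0.3102, 0.8198) = 0.8757
  → value = 0.8757
Under bounded:
  q & t = max(0, a+b−1) on (0.47, 0.66) = 0.13
  q | t = min(1, a+b) on (0.47, 0.66) = 1.00
  (q & t) | (q | t) = min(1, a+b) on (0.13, 1.00) = 1.00
  → value = 1.0000
|0.8757 − 1.0000| = 0.124

0.124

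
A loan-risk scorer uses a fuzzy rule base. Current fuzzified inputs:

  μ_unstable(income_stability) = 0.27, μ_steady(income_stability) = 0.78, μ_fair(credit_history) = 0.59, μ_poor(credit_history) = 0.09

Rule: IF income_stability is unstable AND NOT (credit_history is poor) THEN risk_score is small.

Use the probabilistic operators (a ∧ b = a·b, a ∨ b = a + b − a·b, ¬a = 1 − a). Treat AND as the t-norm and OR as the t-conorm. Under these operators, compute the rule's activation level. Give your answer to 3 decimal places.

0.246

firing strength: unstable=0.27, ¬poor=1−0.09=0.91; AND[a·b] → w = 0.2457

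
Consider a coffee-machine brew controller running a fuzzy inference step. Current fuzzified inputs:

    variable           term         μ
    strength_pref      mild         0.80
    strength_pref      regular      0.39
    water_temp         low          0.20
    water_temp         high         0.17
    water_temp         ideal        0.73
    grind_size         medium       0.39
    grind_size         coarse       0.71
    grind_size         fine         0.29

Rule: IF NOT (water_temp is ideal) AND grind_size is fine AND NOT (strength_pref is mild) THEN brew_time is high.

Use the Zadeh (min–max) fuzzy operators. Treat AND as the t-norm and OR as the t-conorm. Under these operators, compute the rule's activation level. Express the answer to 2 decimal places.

firing strength: ¬ideal=1−0.73=0.27, fine=0.29, ¬mild=1−0.80=0.20; AND[min(a, b)] → w = 0.20

0.20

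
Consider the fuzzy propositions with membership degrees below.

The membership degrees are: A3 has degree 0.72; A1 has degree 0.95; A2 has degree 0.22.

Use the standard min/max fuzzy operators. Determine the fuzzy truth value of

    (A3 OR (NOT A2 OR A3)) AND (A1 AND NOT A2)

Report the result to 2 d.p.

NOT A2 = 1 − 0.22 = 0.78
NOT A2 OR A3 = max(a, b) on (0.78, 0.72) = 0.78
A3 OR (NOT A2 OR A3) = max(a, b) on (0.72, 0.78) = 0.78
NOT A2 = 1 − 0.22 = 0.78
A1 AND NOT A2 = min(a, b) on (0.95, 0.78) = 0.78
(A3 OR (NOT A2 OR A3)) AND (A1 AND NOT A2) = min(a, b) on (0.78, 0.78) = 0.78

0.78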